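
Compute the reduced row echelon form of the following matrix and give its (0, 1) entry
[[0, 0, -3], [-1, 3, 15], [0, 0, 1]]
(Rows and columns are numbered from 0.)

Swap ρ1 and ρ2.
  [ -1  3  15 ]
  [  0  0  -3 ]
  [  0  0   1 ]
Multiply ρ1 by -1.
  [ 1  -3  -15 ]
  [ 0   0   -3 ]
  [ 0   0    1 ]
Multiply ρ2 by -1/3.
  [ 1  -3  -15 ]
  [ 0   0    1 ]
  [ 0   0    1 ]
Subtract ρ2 from ρ3.
  [ 1  -3  -15 ]
  [ 0   0    1 ]
  [ 0   0    0 ]
Add 15 times ρ2 to ρ1.
  [ 1  -3  0 ]
  [ 0   0  1 ]
  [ 0   0  0 ]

-3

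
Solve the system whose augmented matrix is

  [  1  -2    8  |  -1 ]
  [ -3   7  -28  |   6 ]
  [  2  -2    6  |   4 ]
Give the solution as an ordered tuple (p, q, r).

r2 → r2 + 3·r1
  [ 1  -2   8  |  -1 ]
  [ 0   1  -4  |   3 ]
  [ 2  -2   6  |   4 ]
r3 → r3 − 2·r1
  [ 1  -2    8  |  -1 ]
  [ 0   1   -4  |   3 ]
  [ 0   2  -10  |   6 ]
r3 → r3 − 2·r2
  [ 1  -2   8  |  -1 ]
  [ 0   1  -4  |   3 ]
  [ 0   0  -2  |   0 ]
r3 → -1/2·r3
  [ 1  -2   8  |  -1 ]
  [ 0   1  -4  |   3 ]
  [ 0   0   1  |   0 ]
r2 → r2 + 4·r3
  [ 1  -2  8  |  -1 ]
  [ 0   1  0  |   3 ]
  [ 0   0  1  |   0 ]
r1 → r1 − 8·r3
  [ 1  -2  0  |  -1 ]
  [ 0   1  0  |   3 ]
  [ 0   0  1  |   0 ]
r1 → r1 + 2·r2
  [ 1  0  0  |  5 ]
  [ 0  1  0  |  3 ]
  [ 0  0  1  |  0 ]
Reading off the last column: p = 5, q = 3, r = 0.

(5, 3, 0)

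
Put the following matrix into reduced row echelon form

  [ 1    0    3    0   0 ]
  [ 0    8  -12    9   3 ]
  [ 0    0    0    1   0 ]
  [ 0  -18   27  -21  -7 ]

[[1, 0, 3, 0, 0], [0, 1, -3/2, 0, 0], [0, 0, 0, 1, 0], [0, 0, 0, 0, 1]]

r2 ← 1/8·r2
  [ 1    0     3    0    0 ]
  [ 0    1  -3/2  9/8  3/8 ]
  [ 0    0     0    1    0 ]
  [ 0  -18    27  -21   -7 ]
r4 ← r4 + 18·r2
  [ 1  0     3     0     0 ]
  [ 0  1  -3/2   9/8   3/8 ]
  [ 0  0     0     1     0 ]
  [ 0  0     0  -3/4  -1/4 ]
r4 ← r4 + 3/4·r3
  [ 1  0     3    0     0 ]
  [ 0  1  -3/2  9/8   3/8 ]
  [ 0  0     0    1     0 ]
  [ 0  0     0    0  -1/4 ]
r4 ← -4·r4
  [ 1  0     3    0    0 ]
  [ 0  1  -3/2  9/8  3/8 ]
  [ 0  0     0    1    0 ]
  [ 0  0     0    0    1 ]
r2 ← r2 − 3/8·r4
  [ 1  0     3    0  0 ]
  [ 0  1  -3/2  9/8  0 ]
  [ 0  0     0    1  0 ]
  [ 0  0     0    0  1 ]
r2 ← r2 − 9/8·r3
  [ 1  0     3  0  0 ]
  [ 0  1  -3/2  0  0 ]
  [ 0  0     0  1  0 ]
  [ 0  0     0  0  1 ]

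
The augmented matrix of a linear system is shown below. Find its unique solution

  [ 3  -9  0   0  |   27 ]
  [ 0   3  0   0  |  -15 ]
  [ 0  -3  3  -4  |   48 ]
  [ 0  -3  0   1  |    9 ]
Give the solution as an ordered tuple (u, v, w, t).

R1 → 1/3·R1
  [ 1  -3  0   0  |    9 ]
  [ 0   3  0   0  |  -15 ]
  [ 0  -3  3  -4  |   48 ]
  [ 0  -3  0   1  |    9 ]
R2 → 1/3·R2
  [ 1  -3  0   0  |   9 ]
  [ 0   1  0   0  |  -5 ]
  [ 0  -3  3  -4  |  48 ]
  [ 0  -3  0   1  |   9 ]
R3 → R3 + 3·R2
  [ 1  -3  0   0  |   9 ]
  [ 0   1  0   0  |  -5 ]
  [ 0   0  3  -4  |  33 ]
  [ 0  -3  0   1  |   9 ]
R4 → R4 + 3·R2
  [ 1  -3  0   0  |   9 ]
  [ 0   1  0   0  |  -5 ]
  [ 0   0  3  -4  |  33 ]
  [ 0   0  0   1  |  -6 ]
R3 → 1/3·R3
  [ 1  -3  0     0  |   9 ]
  [ 0   1  0     0  |  -5 ]
  [ 0   0  1  -4/3  |  11 ]
  [ 0   0  0     1  |  -6 ]
R3 → R3 + 4/3·R4
  [ 1  -3  0  0  |   9 ]
  [ 0   1  0  0  |  -5 ]
  [ 0   0  1  0  |   3 ]
  [ 0   0  0  1  |  -6 ]
R1 → R1 + 3·R2
  [ 1  0  0  0  |  -6 ]
  [ 0  1  0  0  |  -5 ]
  [ 0  0  1  0  |   3 ]
  [ 0  0  0  1  |  -6 ]
Reading off the last column: u = -6, v = -5, w = 3, t = -6.

(-6, -5, 3, -6)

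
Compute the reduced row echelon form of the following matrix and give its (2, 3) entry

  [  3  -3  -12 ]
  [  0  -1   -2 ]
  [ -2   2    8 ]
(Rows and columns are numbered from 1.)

2

Multiply R1 by 1/3.
  [  1  -1  -4 ]
  [  0  -1  -2 ]
  [ -2   2   8 ]
Add 2 times R1 to R3.
  [ 1  -1  -4 ]
  [ 0  -1  -2 ]
  [ 0   0   0 ]
Multiply R2 by -1.
  [ 1  -1  -4 ]
  [ 0   1   2 ]
  [ 0   0   0 ]
Add R2 to R1.
  [ 1  0  -2 ]
  [ 0  1   2 ]
  [ 0  0   0 ]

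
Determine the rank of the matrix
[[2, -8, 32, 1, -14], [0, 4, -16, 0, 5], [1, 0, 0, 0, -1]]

Multiply ρ1 by 1/2.
  [ 1  -4   16  1/2  -7 ]
  [ 0   4  -16    0   5 ]
  [ 1   0    0    0  -1 ]
Subtract ρ1 from ρ3.
  [ 1  -4   16   1/2  -7 ]
  [ 0   4  -16     0   5 ]
  [ 0   4  -16  -1/2   6 ]
Multiply ρ2 by 1/4.
  [ 1  -4   16   1/2   -7 ]
  [ 0   1   -4     0  5/4 ]
  [ 0   4  -16  -1/2    6 ]
Subtract 4 times ρ2 from ρ3.
  [ 1  -4  16   1/2   -7 ]
  [ 0   1  -4     0  5/4 ]
  [ 0   0   0  -1/2    1 ]
Multiply ρ3 by -2.
  [ 1  -4  16  1/2   -7 ]
  [ 0   1  -4    0  5/4 ]
  [ 0   0   0    1   -2 ]
Subtract 1/2 times ρ3 from ρ1.
  [ 1  -4  16  0   -6 ]
  [ 0   1  -4  0  5/4 ]
  [ 0   0   0  1   -2 ]
Add 4 times ρ2 to ρ1.
  [ 1  0   0  0   -1 ]
  [ 0  1  -4  0  5/4 ]
  [ 0  0   0  1   -2 ]
The reduced form has 3 nonzero rows.

rank = 3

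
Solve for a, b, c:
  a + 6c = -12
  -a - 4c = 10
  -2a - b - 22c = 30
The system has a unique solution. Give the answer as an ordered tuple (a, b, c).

Form the augmented matrix and row-reduce:
  [  1   0    6  |  -12 ]
  [ -1   0   -4  |   10 ]
  [ -2  -1  -22  |   30 ]
R2 := R2 + R1
  [  1   0    6  |  -12 ]
  [  0   0    2  |   -2 ]
  [ -2  -1  -22  |   30 ]
R3 := R3 + 2·R1
  [ 1   0    6  |  -12 ]
  [ 0   0    2  |   -2 ]
  [ 0  -1  -10  |    6 ]
R2 ↔ R3
  [ 1   0    6  |  -12 ]
  [ 0  -1  -10  |    6 ]
  [ 0   0    2  |   -2 ]
R2 := -1·R2
  [ 1  0   6  |  -12 ]
  [ 0  1  10  |   -6 ]
  [ 0  0   2  |   -2 ]
R3 := 1/2·R3
  [ 1  0   6  |  -12 ]
  [ 0  1  10  |   -6 ]
  [ 0  0   1  |   -1 ]
R2 := R2 − 10·R3
  [ 1  0  6  |  -12 ]
  [ 0  1  0  |    4 ]
  [ 0  0  1  |   -1 ]
R1 := R1 − 6·R3
  [ 1  0  0  |  -6 ]
  [ 0  1  0  |   4 ]
  [ 0  0  1  |  -1 ]
Reading off the last column: a = -6, b = 4, c = -1.

(-6, 4, -1)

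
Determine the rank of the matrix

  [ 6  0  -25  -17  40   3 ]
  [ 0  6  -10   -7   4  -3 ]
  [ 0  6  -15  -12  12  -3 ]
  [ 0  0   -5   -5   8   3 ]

rank = 4

r1 ← 1/6·r1
  [ 1  0  -25/6  -17/6  20/3  1/2 ]
  [ 0  6    -10     -7     4   -3 ]
  [ 0  6    -15    -12    12   -3 ]
  [ 0  0     -5     -5     8    3 ]
r2 ← 1/6·r2
  [ 1  0  -25/6  -17/6  20/3   1/2 ]
  [ 0  1   -5/3   -7/6   2/3  -1/2 ]
  [ 0  6    -15    -12    12    -3 ]
  [ 0  0     -5     -5     8     3 ]
r3 ← r3 − 6·r2
  [ 1  0  -25/6  -17/6  20/3   1/2 ]
  [ 0  1   -5/3   -7/6   2/3  -1/2 ]
  [ 0  0     -5     -5     8     0 ]
  [ 0  0     -5     -5     8     3 ]
r3 ← -1/5·r3
  [ 1  0  -25/6  -17/6  20/3   1/2 ]
  [ 0  1   -5/3   -7/6   2/3  -1/2 ]
  [ 0  0      1      1  -8/5     0 ]
  [ 0  0     -5     -5     8     3 ]
r4 ← r4 + 5·r3
  [ 1  0  -25/6  -17/6  20/3   1/2 ]
  [ 0  1   -5/3   -7/6   2/3  -1/2 ]
  [ 0  0      1      1  -8/5     0 ]
  [ 0  0      0      0     0     3 ]
r4 ← 1/3·r4
  [ 1  0  -25/6  -17/6  20/3   1/2 ]
  [ 0  1   -5/3   -7/6   2/3  -1/2 ]
  [ 0  0      1      1  -8/5     0 ]
  [ 0  0      0      0     0     1 ]
r2 ← r2 + 1/2·r4
  [ 1  0  -25/6  -17/6  20/3  1/2 ]
  [ 0  1   -5/3   -7/6   2/3    0 ]
  [ 0  0      1      1  -8/5    0 ]
  [ 0  0      0      0     0    1 ]
r1 ← r1 − 1/2·r4
  [ 1  0  -25/6  -17/6  20/3  0 ]
  [ 0  1   -5/3   -7/6   2/3  0 ]
  [ 0  0      1      1  -8/5  0 ]
  [ 0  0      0      0     0  1 ]
r2 ← r2 + 5/3·r3
  [ 1  0  -25/6  -17/6  20/3  0 ]
  [ 0  1      0    1/2    -2  0 ]
  [ 0  0      1      1  -8/5  0 ]
  [ 0  0      0      0     0  1 ]
r1 ← r1 + 25/6·r3
  [ 1  0  0  4/3     0  0 ]
  [ 0  1  0  1/2    -2  0 ]
  [ 0  0  1    1  -8/5  0 ]
  [ 0  0  0    0     0  1 ]
The reduced form has 4 nonzero rows.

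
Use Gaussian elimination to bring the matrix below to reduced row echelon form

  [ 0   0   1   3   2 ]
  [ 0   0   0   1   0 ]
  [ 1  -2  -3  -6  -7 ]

R1 <=> R3
R2 <=> R3
R2 ← R2 − 3·R3
R1 ← R1 + 6·R3
R1 ← R1 + 3·R2

[[1, -2, 0, 0, -1], [0, 0, 1, 0, 2], [0, 0, 0, 1, 0]]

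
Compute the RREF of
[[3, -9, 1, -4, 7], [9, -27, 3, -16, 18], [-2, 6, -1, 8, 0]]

r1 → 1/3·r1
r2 → r2 − 9·r1
r3 → r3 + 2·r1
r2 <=> r3
r2 → -3·r2
r3 → -1/4·r3
r2 → r2 + 16·r3
r1 → r1 + 4/3·r3
r1 → r1 − 1/3·r2

[[1, -3, 0, 0, 4], [0, 0, 1, 0, -2], [0, 0, 0, 1, 3/4]]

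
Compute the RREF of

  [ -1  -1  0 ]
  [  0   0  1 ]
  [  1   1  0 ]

[[1, 1, 0], [0, 0, 1], [0, 0, 0]]

R1 ← -1·R1
  [ 1  1  0 ]
  [ 0  0  1 ]
  [ 1  1  0 ]
R3 ← R3 − R1
  [ 1  1  0 ]
  [ 0  0  1 ]
  [ 0  0  0 ]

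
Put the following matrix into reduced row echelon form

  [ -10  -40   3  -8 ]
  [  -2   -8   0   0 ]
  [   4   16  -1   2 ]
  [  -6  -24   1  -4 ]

[[1, 4, 0, 0], [0, 0, 1, 0], [0, 0, 0, 1], [0, 0, 0, 0]]

r1 -> -1/10·r1
  [  1    4  -3/10  4/5 ]
  [ -2   -8      0    0 ]
  [  4   16     -1    2 ]
  [ -6  -24      1   -4 ]
r2 -> r2 + 2·r1
  [  1    4  -3/10  4/5 ]
  [  0    0   -3/5  8/5 ]
  [  4   16     -1    2 ]
  [ -6  -24      1   -4 ]
r3 -> r3 − 4·r1
  [  1    4  -3/10   4/5 ]
  [  0    0   -3/5   8/5 ]
  [  0    0    1/5  -6/5 ]
  [ -6  -24      1    -4 ]
r4 -> r4 + 6·r1
  [ 1  4  -3/10   4/5 ]
  [ 0  0   -3/5   8/5 ]
  [ 0  0    1/5  -6/5 ]
  [ 0  0   -4/5   4/5 ]
r2 -> -5/3·r2
  [ 1  4  -3/10   4/5 ]
  [ 0  0      1  -8/3 ]
  [ 0  0    1/5  -6/5 ]
  [ 0  0   -4/5   4/5 ]
r3 -> r3 − 1/5·r2
  [ 1  4  -3/10   4/5 ]
  [ 0  0      1  -8/3 ]
  [ 0  0      0  -2/3 ]
  [ 0  0   -4/5   4/5 ]
r4 -> r4 + 4/5·r2
  [ 1  4  -3/10   4/5 ]
  [ 0  0      1  -8/3 ]
  [ 0  0      0  -2/3 ]
  [ 0  0      0  -4/3 ]
r3 -> -3/2·r3
  [ 1  4  -3/10   4/5 ]
  [ 0  0      1  -8/3 ]
  [ 0  0      0     1 ]
  [ 0  0      0  -4/3 ]
r4 -> r4 + 4/3·r3
  [ 1  4  -3/10   4/5 ]
  [ 0  0      1  -8/3 ]
  [ 0  0      0     1 ]
  [ 0  0      0     0 ]
r2 -> r2 + 8/3·r3
  [ 1  4  -3/10  4/5 ]
  [ 0  0      1    0 ]
  [ 0  0      0    1 ]
  [ 0  0      0    0 ]
r1 -> r1 − 4/5·r3
  [ 1  4  -3/10  0 ]
  [ 0  0      1  0 ]
  [ 0  0      0  1 ]
  [ 0  0      0  0 ]
r1 -> r1 + 3/10·r2
  [ 1  4  0  0 ]
  [ 0  0  1  0 ]
  [ 0  0  0  1 ]
  [ 0  0  0  0 ]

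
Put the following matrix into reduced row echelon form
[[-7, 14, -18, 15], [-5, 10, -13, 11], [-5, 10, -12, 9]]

[[1, -2, 0, 3], [0, 0, 1, -2], [0, 0, 0, 0]]

r1 -> -1/7·r1
  [  1  -2  18/7  -15/7 ]
  [ -5  10   -13     11 ]
  [ -5  10   -12      9 ]
r2 -> r2 + 5·r1
  [  1  -2  18/7  -15/7 ]
  [  0   0  -1/7    2/7 ]
  [ -5  10   -12      9 ]
r3 -> r3 + 5·r1
  [ 1  -2  18/7  -15/7 ]
  [ 0   0  -1/7    2/7 ]
  [ 0   0   6/7  -12/7 ]
r2 -> -7·r2
  [ 1  -2  18/7  -15/7 ]
  [ 0   0     1     -2 ]
  [ 0   0   6/7  -12/7 ]
r3 -> r3 − 6/7·r2
  [ 1  -2  18/7  -15/7 ]
  [ 0   0     1     -2 ]
  [ 0   0     0      0 ]
r1 -> r1 − 18/7·r2
  [ 1  -2  0   3 ]
  [ 0   0  1  -2 ]
  [ 0   0  0   0 ]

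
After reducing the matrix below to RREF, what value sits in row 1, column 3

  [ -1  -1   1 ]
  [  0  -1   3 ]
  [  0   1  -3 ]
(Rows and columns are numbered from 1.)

2

R1 → -1·R1
  [ 1   1  -1 ]
  [ 0  -1   3 ]
  [ 0   1  -3 ]
R2 → -1·R2
  [ 1  1  -1 ]
  [ 0  1  -3 ]
  [ 0  1  -3 ]
R3 → R3 − R2
  [ 1  1  -1 ]
  [ 0  1  -3 ]
  [ 0  0   0 ]
R1 → R1 − R2
  [ 1  0   2 ]
  [ 0  1  -3 ]
  [ 0  0   0 ]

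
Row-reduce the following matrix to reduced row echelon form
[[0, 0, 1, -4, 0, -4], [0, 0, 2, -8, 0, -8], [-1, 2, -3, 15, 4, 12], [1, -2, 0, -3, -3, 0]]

[[1, -2, 0, -3, 0, 0], [0, 0, 1, -4, 0, -4], [0, 0, 0, 0, 1, 0], [0, 0, 0, 0, 0, 0]]

R1 <=> R3
  [ -1   2  -3  15   4  12 ]
  [  0   0   2  -8   0  -8 ]
  [  0   0   1  -4   0  -4 ]
  [  1  -2   0  -3  -3   0 ]
R1 := -1·R1
  [ 1  -2  3  -15  -4  -12 ]
  [ 0   0  2   -8   0   -8 ]
  [ 0   0  1   -4   0   -4 ]
  [ 1  -2  0   -3  -3    0 ]
R4 := R4 − R1
  [ 1  -2   3  -15  -4  -12 ]
  [ 0   0   2   -8   0   -8 ]
  [ 0   0   1   -4   0   -4 ]
  [ 0   0  -3   12   1   12 ]
R2 := 1/2·R2
  [ 1  -2   3  -15  -4  -12 ]
  [ 0   0   1   -4   0   -4 ]
  [ 0   0   1   -4   0   -4 ]
  [ 0   0  -3   12   1   12 ]
R3 := R3 − R2
  [ 1  -2   3  -15  -4  -12 ]
  [ 0   0   1   -4   0   -4 ]
  [ 0   0   0    0   0    0 ]
  [ 0   0  -3   12   1   12 ]
R4 := R4 + 3·R2
  [ 1  -2  3  -15  -4  -12 ]
  [ 0   0  1   -4   0   -4 ]
  [ 0   0  0    0   0    0 ]
  [ 0   0  0    0   1    0 ]
R3 <=> R4
  [ 1  -2  3  -15  -4  -12 ]
  [ 0   0  1   -4   0   -4 ]
  [ 0   0  0    0   1    0 ]
  [ 0   0  0    0   0    0 ]
R1 := R1 + 4·R3
  [ 1  -2  3  -15  0  -12 ]
  [ 0   0  1   -4  0   -4 ]
  [ 0   0  0    0  1    0 ]
  [ 0   0  0    0  0    0 ]
R1 := R1 − 3·R2
  [ 1  -2  0  -3  0   0 ]
  [ 0   0  1  -4  0  -4 ]
  [ 0   0  0   0  1   0 ]
  [ 0   0  0   0  0   0 ]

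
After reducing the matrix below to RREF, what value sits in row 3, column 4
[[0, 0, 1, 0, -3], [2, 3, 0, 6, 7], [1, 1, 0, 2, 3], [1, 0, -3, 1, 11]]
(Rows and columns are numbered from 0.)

0

R1 <-> R2
  [ 2  3   0  6   7 ]
  [ 0  0   1  0  -3 ]
  [ 1  1   0  2   3 ]
  [ 1  0  -3  1  11 ]
R1 -> 1/2·R1
  [ 1  3/2   0  3  7/2 ]
  [ 0    0   1  0   -3 ]
  [ 1    1   0  2    3 ]
  [ 1    0  -3  1   11 ]
R3 -> R3 − R1
  [ 1   3/2   0   3   7/2 ]
  [ 0     0   1   0    -3 ]
  [ 0  -1/2   0  -1  -1/2 ]
  [ 1     0  -3   1    11 ]
R4 -> R4 − R1
  [ 1   3/2   0   3   7/2 ]
  [ 0     0   1   0    -3 ]
  [ 0  -1/2   0  -1  -1/2 ]
  [ 0  -3/2  -3  -2  15/2 ]
R2 <-> R3
  [ 1   3/2   0   3   7/2 ]
  [ 0  -1/2   0  -1  -1/2 ]
  [ 0     0   1   0    -3 ]
  [ 0  -3/2  -3  -2  15/2 ]
R2 -> -2·R2
  [ 1   3/2   0   3   7/2 ]
  [ 0     1   0   2     1 ]
  [ 0     0   1   0    -3 ]
  [ 0  -3/2  -3  -2  15/2 ]
R4 -> R4 + 3/2·R2
  [ 1  3/2   0  3  7/2 ]
  [ 0    1   0  2    1 ]
  [ 0    0   1  0   -3 ]
  [ 0    0  -3  1    9 ]
R4 -> R4 + 3·R3
  [ 1  3/2  0  3  7/2 ]
  [ 0    1  0  2    1 ]
  [ 0    0  1  0   -3 ]
  [ 0    0  0  1    0 ]
R2 -> R2 − 2·R4
  [ 1  3/2  0  3  7/2 ]
  [ 0    1  0  0    1 ]
  [ 0    0  1  0   -3 ]
  [ 0    0  0  1    0 ]
R1 -> R1 − 3·R4
  [ 1  3/2  0  0  7/2 ]
  [ 0    1  0  0    1 ]
  [ 0    0  1  0   -3 ]
  [ 0    0  0  1    0 ]
R1 -> R1 − 3/2·R2
  [ 1  0  0  0   2 ]
  [ 0  1  0  0   1 ]
  [ 0  0  1  0  -3 ]
  [ 0  0  0  1   0 ]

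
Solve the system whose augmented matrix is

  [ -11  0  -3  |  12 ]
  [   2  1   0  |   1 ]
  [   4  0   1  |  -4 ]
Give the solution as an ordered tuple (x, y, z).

R1 ← -1/11·R1
R2 ← R2 − 2·R1
R3 ← R3 − 4·R1
R3 ← -11·R3
R2 ← R2 + 6/11·R3
R1 ← R1 − 3/11·R3
Reading off the last column: x = 0, y = 1, z = -4.

(0, 1, -4)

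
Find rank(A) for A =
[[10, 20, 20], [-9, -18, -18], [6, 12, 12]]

R1 := 1/10·R1
  [  1    2    2 ]
  [ -9  -18  -18 ]
  [  6   12   12 ]
R2 := R2 + 9·R1
  [ 1   2   2 ]
  [ 0   0   0 ]
  [ 6  12  12 ]
R3 := R3 − 6·R1
  [ 1  2  2 ]
  [ 0  0  0 ]
  [ 0  0  0 ]
The reduced form has 1 nonzero row.

rank = 1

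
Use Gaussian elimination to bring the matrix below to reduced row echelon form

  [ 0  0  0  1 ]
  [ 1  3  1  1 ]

R1 ↔ R2
  [ 1  3  1  1 ]
  [ 0  0  0  1 ]
R1 ← R1 − R2
  [ 1  3  1  0 ]
  [ 0  0  0  1 ]

[[1, 3, 1, 0], [0, 0, 0, 1]]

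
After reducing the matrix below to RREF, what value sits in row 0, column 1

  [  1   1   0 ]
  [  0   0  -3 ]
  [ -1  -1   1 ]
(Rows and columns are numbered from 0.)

R3 := R3 + R1
  [ 1  1   0 ]
  [ 0  0  -3 ]
  [ 0  0   1 ]
R2 := -1/3·R2
  [ 1  1  0 ]
  [ 0  0  1 ]
  [ 0  0  1 ]
R3 := R3 − R2
  [ 1  1  0 ]
  [ 0  0  1 ]
  [ 0  0  0 ]

1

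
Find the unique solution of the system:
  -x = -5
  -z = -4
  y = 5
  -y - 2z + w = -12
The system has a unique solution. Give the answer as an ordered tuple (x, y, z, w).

(5, 5, 4, 1)

Form the augmented matrix and row-reduce:
  [ -1   0   0  0  |   -5 ]
  [  0   0  -1  0  |   -4 ]
  [  0   1   0  0  |    5 ]
  [  0  -1  -2  1  |  -12 ]
R1 -> -1·R1
  [ 1   0   0  0  |    5 ]
  [ 0   0  -1  0  |   -4 ]
  [ 0   1   0  0  |    5 ]
  [ 0  -1  -2  1  |  -12 ]
R2 <=> R3
  [ 1   0   0  0  |    5 ]
  [ 0   1   0  0  |    5 ]
  [ 0   0  -1  0  |   -4 ]
  [ 0  -1  -2  1  |  -12 ]
R4 -> R4 + R2
  [ 1  0   0  0  |   5 ]
  [ 0  1   0  0  |   5 ]
  [ 0  0  -1  0  |  -4 ]
  [ 0  0  -2  1  |  -7 ]
R3 -> -1·R3
  [ 1  0   0  0  |   5 ]
  [ 0  1   0  0  |   5 ]
  [ 0  0   1  0  |   4 ]
  [ 0  0  -2  1  |  -7 ]
R4 -> R4 + 2·R3
  [ 1  0  0  0  |  5 ]
  [ 0  1  0  0  |  5 ]
  [ 0  0  1  0  |  4 ]
  [ 0  0  0  1  |  1 ]
Reading off the last column: x = 5, y = 5, z = 4, w = 1.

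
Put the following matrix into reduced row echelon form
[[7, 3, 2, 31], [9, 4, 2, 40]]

[[1, 0, 2, 4], [0, 1, -4, 1]]

ρ1 → 1/7·ρ1
  [ 1  3/7  2/7  31/7 ]
  [ 9    4    2    40 ]
ρ2 → ρ2 − 9·ρ1
  [ 1  3/7   2/7  31/7 ]
  [ 0  1/7  -4/7   1/7 ]
ρ2 → 7·ρ2
  [ 1  3/7  2/7  31/7 ]
  [ 0    1   -4     1 ]
ρ1 → ρ1 − 3/7·ρ2
  [ 1  0   2  4 ]
  [ 0  1  -4  1 ]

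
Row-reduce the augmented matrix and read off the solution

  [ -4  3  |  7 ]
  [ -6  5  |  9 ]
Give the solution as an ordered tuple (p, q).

(-4, -3)

r1 ← -1/4·r1
r2 ← r2 + 6·r1
r2 ← 2·r2
r1 ← r1 + 3/4·r2
Reading off the last column: p = -4, q = -3.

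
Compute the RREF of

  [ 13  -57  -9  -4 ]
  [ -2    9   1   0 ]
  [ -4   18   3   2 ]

r1 ← 1/13·r1
r2 ← r2 + 2·r1
r3 ← r3 + 4·r1
r2 ← 13/3·r2
r3 ← r3 − 6/13·r2
r2 ← r2 + 5/3·r3
r1 ← r1 + 9/13·r3
r1 ← r1 + 57/13·r2

[[1, 0, 0, 4], [0, 1, 0, 2/3], [0, 0, 1, 2]]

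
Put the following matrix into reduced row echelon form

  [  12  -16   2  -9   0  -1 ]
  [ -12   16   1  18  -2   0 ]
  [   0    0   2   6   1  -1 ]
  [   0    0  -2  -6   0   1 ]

R1 := 1/12·R1
  [   1  -4/3  1/6  -3/4   0  -1/12 ]
  [ -12    16    1    18  -2      0 ]
  [   0     0    2     6   1     -1 ]
  [   0     0   -2    -6   0      1 ]
R2 := R2 + 12·R1
  [ 1  -4/3  1/6  -3/4   0  -1/12 ]
  [ 0     0    3     9  -2     -1 ]
  [ 0     0    2     6   1     -1 ]
  [ 0     0   -2    -6   0      1 ]
R2 := 1/3·R2
  [ 1  -4/3  1/6  -3/4     0  -1/12 ]
  [ 0     0    1     3  -2/3   -1/3 ]
  [ 0     0    2     6     1     -1 ]
  [ 0     0   -2    -6     0      1 ]
R3 := R3 − 2·R2
  [ 1  -4/3  1/6  -3/4     0  -1/12 ]
  [ 0     0    1     3  -2/3   -1/3 ]
  [ 0     0    0     0   7/3   -1/3 ]
  [ 0     0   -2    -6     0      1 ]
R4 := R4 + 2·R2
  [ 1  -4/3  1/6  -3/4     0  -1/12 ]
  [ 0     0    1     3  -2/3   -1/3 ]
  [ 0     0    0     0   7/3   -1/3 ]
  [ 0     0    0     0  -4/3    1/3 ]
R3 := 3/7·R3
  [ 1  -4/3  1/6  -3/4     0  -1/12 ]
  [ 0     0    1     3  -2/3   -1/3 ]
  [ 0     0    0     0     1   -1/7 ]
  [ 0     0    0     0  -4/3    1/3 ]
R4 := R4 + 4/3·R3
  [ 1  -4/3  1/6  -3/4     0  -1/12 ]
  [ 0     0    1     3  -2/3   -1/3 ]
  [ 0     0    0     0     1   -1/7 ]
  [ 0     0    0     0     0    1/7 ]
R4 := 7·R4
  [ 1  -4/3  1/6  -3/4     0  -1/12 ]
  [ 0     0    1     3  -2/3   -1/3 ]
  [ 0     0    0     0     1   -1/7 ]
  [ 0     0    0     0     0      1 ]
R3 := R3 + 1/7·R4
  [ 1  -4/3  1/6  -3/4     0  -1/12 ]
  [ 0     0    1     3  -2/3   -1/3 ]
  [ 0     0    0     0     1      0 ]
  [ 0     0    0     0     0      1 ]
R2 := R2 + 1/3·R4
  [ 1  -4/3  1/6  -3/4     0  -1/12 ]
  [ 0     0    1     3  -2/3      0 ]
  [ 0     0    0     0     1      0 ]
  [ 0     0    0     0     0      1 ]
R1 := R1 + 1/12·R4
  [ 1  -4/3  1/6  -3/4     0  0 ]
  [ 0     0    1     3  -2/3  0 ]
  [ 0     0    0     0     1  0 ]
  [ 0     0    0     0     0  1 ]
R2 := R2 + 2/3·R3
  [ 1  -4/3  1/6  -3/4  0  0 ]
  [ 0     0    1     3  0  0 ]
  [ 0     0    0     0  1  0 ]
  [ 0     0    0     0  0  1 ]
R1 := R1 − 1/6·R2
  [ 1  -4/3  0  -5/4  0  0 ]
  [ 0     0  1     3  0  0 ]
  [ 0     0  0     0  1  0 ]
  [ 0     0  0     0  0  1 ]

[[1, -4/3, 0, -5/4, 0, 0], [0, 0, 1, 3, 0, 0], [0, 0, 0, 0, 1, 0], [0, 0, 0, 0, 0, 1]]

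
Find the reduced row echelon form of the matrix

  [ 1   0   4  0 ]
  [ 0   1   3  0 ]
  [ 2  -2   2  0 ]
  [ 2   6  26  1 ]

[[1, 0, 4, 0], [0, 1, 3, 0], [0, 0, 0, 1], [0, 0, 0, 0]]

R3 ← R3 − 2·R1
  [ 1   0   4  0 ]
  [ 0   1   3  0 ]
  [ 0  -2  -6  0 ]
  [ 2   6  26  1 ]
R4 ← R4 − 2·R1
  [ 1   0   4  0 ]
  [ 0   1   3  0 ]
  [ 0  -2  -6  0 ]
  [ 0   6  18  1 ]
R3 ← R3 + 2·R2
  [ 1  0   4  0 ]
  [ 0  1   3  0 ]
  [ 0  0   0  0 ]
  [ 0  6  18  1 ]
R4 ← R4 − 6·R2
  [ 1  0  4  0 ]
  [ 0  1  3  0 ]
  [ 0  0  0  0 ]
  [ 0  0  0  1 ]
R3 <=> R4
  [ 1  0  4  0 ]
  [ 0  1  3  0 ]
  [ 0  0  0  1 ]
  [ 0  0  0  0 ]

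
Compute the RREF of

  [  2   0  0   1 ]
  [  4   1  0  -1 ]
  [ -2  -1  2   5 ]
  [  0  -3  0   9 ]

ρ1 ← 1/2·ρ1
  [  1   0  0  1/2 ]
  [  4   1  0   -1 ]
  [ -2  -1  2    5 ]
  [  0  -3  0    9 ]
ρ2 ← ρ2 − 4·ρ1
  [  1   0  0  1/2 ]
  [  0   1  0   -3 ]
  [ -2  -1  2    5 ]
  [  0  -3  0    9 ]
ρ3 ← ρ3 + 2·ρ1
  [ 1   0  0  1/2 ]
  [ 0   1  0   -3 ]
  [ 0  -1  2    6 ]
  [ 0  -3  0    9 ]
ρ3 ← ρ3 + ρ2
  [ 1   0  0  1/2 ]
  [ 0   1  0   -3 ]
  [ 0   0  2    3 ]
  [ 0  -3  0    9 ]
ρ4 ← ρ4 + 3·ρ2
  [ 1  0  0  1/2 ]
  [ 0  1  0   -3 ]
  [ 0  0  2    3 ]
  [ 0  0  0    0 ]
ρ3 ← 1/2·ρ3
  [ 1  0  0  1/2 ]
  [ 0  1  0   -3 ]
  [ 0  0  1  3/2 ]
  [ 0  0  0    0 ]

[[1, 0, 0, 1/2], [0, 1, 0, -3], [0, 0, 1, 3/2], [0, 0, 0, 0]]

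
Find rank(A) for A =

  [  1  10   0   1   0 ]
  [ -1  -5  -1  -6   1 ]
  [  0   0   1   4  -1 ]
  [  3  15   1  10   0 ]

rank = 4

ρ2 -> ρ2 + ρ1
  [ 1  10   0   1   0 ]
  [ 0   5  -1  -5   1 ]
  [ 0   0   1   4  -1 ]
  [ 3  15   1  10   0 ]
ρ4 -> ρ4 − 3·ρ1
  [ 1   10   0   1   0 ]
  [ 0    5  -1  -5   1 ]
  [ 0    0   1   4  -1 ]
  [ 0  -15   1   7   0 ]
ρ2 -> 1/5·ρ2
  [ 1   10     0   1    0 ]
  [ 0    1  -1/5  -1  1/5 ]
  [ 0    0     1   4   -1 ]
  [ 0  -15     1   7    0 ]
ρ4 -> ρ4 + 15·ρ2
  [ 1  10     0   1    0 ]
  [ 0   1  -1/5  -1  1/5 ]
  [ 0   0     1   4   -1 ]
  [ 0   0    -2  -8    3 ]
ρ4 -> ρ4 + 2·ρ3
  [ 1  10     0   1    0 ]
  [ 0   1  -1/5  -1  1/5 ]
  [ 0   0     1   4   -1 ]
  [ 0   0     0   0    1 ]
ρ3 -> ρ3 + ρ4
  [ 1  10     0   1    0 ]
  [ 0   1  -1/5  -1  1/5 ]
  [ 0   0     1   4    0 ]
  [ 0   0     0   0    1 ]
ρ2 -> ρ2 − 1/5·ρ4
  [ 1  10     0   1  0 ]
  [ 0   1  -1/5  -1  0 ]
  [ 0   0     1   4  0 ]
  [ 0   0     0   0  1 ]
ρ2 -> ρ2 + 1/5·ρ3
  [ 1  10  0     1  0 ]
  [ 0   1  0  -1/5  0 ]
  [ 0   0  1     4  0 ]
  [ 0   0  0     0  1 ]
ρ1 -> ρ1 − 10·ρ2
  [ 1  0  0     3  0 ]
  [ 0  1  0  -1/5  0 ]
  [ 0  0  1     4  0 ]
  [ 0  0  0     0  1 ]
The reduced form has 4 nonzero rows.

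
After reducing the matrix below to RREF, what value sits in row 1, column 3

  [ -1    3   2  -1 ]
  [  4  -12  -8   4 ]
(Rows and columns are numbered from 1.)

Multiply R1 by -1.
  [ 1   -3  -2  1 ]
  [ 4  -12  -8  4 ]
Subtract 4 times R1 from R2.
  [ 1  -3  -2  1 ]
  [ 0   0   0  0 ]

-2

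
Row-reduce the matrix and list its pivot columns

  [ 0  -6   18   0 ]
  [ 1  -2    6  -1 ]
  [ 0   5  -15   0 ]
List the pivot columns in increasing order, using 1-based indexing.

Swap R1 and R2.
  [ 1  -2    6  -1 ]
  [ 0  -6   18   0 ]
  [ 0   5  -15   0 ]
Multiply R2 by -1/6.
  [ 1  -2    6  -1 ]
  [ 0   1   -3   0 ]
  [ 0   5  -15   0 ]
Subtract 5 times R2 from R3.
  [ 1  -2   6  -1 ]
  [ 0   1  -3   0 ]
  [ 0   0   0   0 ]
Add 2 times R2 to R1.
  [ 1  0   0  -1 ]
  [ 0  1  -3   0 ]
  [ 0  0   0   0 ]
Pivot columns are the columns containing a leading 1.

1, 2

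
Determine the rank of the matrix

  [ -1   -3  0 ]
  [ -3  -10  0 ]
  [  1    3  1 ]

Multiply R1 by -1.
  [  1    3  0 ]
  [ -3  -10  0 ]
  [  1    3  1 ]
Add 3 times R1 to R2.
  [ 1   3  0 ]
  [ 0  -1  0 ]
  [ 1   3  1 ]
Subtract R1 from R3.
  [ 1   3  0 ]
  [ 0  -1  0 ]
  [ 0   0  1 ]
Multiply R2 by -1.
  [ 1  3  0 ]
  [ 0  1  0 ]
  [ 0  0  1 ]
Subtract 3 times R2 from R1.
  [ 1  0  0 ]
  [ 0  1  0 ]
  [ 0  0  1 ]
The reduced form has 3 nonzero rows.

rank = 3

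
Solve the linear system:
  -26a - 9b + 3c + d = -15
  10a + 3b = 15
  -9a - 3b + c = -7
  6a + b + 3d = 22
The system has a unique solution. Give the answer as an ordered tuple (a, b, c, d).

Form the augmented matrix and row-reduce:
  [ -26  -9  3  1  |  -15 ]
  [  10   3  0  0  |   15 ]
  [  -9  -3  1  0  |   -7 ]
  [   6   1  0  3  |   22 ]
R1 ← -1/26·R1
  [  1  9/26  -3/26  -1/26  |  15/26 ]
  [ 10     3      0      0  |     15 ]
  [ -9    -3      1      0  |     -7 ]
  [  6     1      0      3  |     22 ]
R2 ← R2 − 10·R1
  [  1   9/26  -3/26  -1/26  |   15/26 ]
  [  0  -6/13  15/13   5/13  |  120/13 ]
  [ -9     -3      1      0  |      -7 ]
  [  6      1      0      3  |      22 ]
R3 ← R3 + 9·R1
  [ 1   9/26  -3/26  -1/26  |   15/26 ]
  [ 0  -6/13  15/13   5/13  |  120/13 ]
  [ 0   3/26  -1/26  -9/26  |  -47/26 ]
  [ 6      1      0      3  |      22 ]
R4 ← R4 − 6·R1
  [ 1    9/26  -3/26  -1/26  |   15/26 ]
  [ 0   -6/13  15/13   5/13  |  120/13 ]
  [ 0    3/26  -1/26  -9/26  |  -47/26 ]
  [ 0  -14/13   9/13  42/13  |  241/13 ]
R2 ← -13/6·R2
  [ 1    9/26  -3/26  -1/26  |   15/26 ]
  [ 0       1   -5/2   -5/6  |     -20 ]
  [ 0    3/26  -1/26  -9/26  |  -47/26 ]
  [ 0  -14/13   9/13  42/13  |  241/13 ]
R3 ← R3 − 3/26·R2
  [ 1    9/26  -3/26  -1/26  |   15/26 ]
  [ 0       1   -5/2   -5/6  |     -20 ]
  [ 0       0    1/4   -1/4  |     1/2 ]
  [ 0  -14/13   9/13  42/13  |  241/13 ]
R4 ← R4 + 14/13·R2
  [ 1  9/26  -3/26  -1/26  |  15/26 ]
  [ 0     1   -5/2   -5/6  |    -20 ]
  [ 0     0    1/4   -1/4  |    1/2 ]
  [ 0     0     -2    7/3  |     -3 ]
R3 ← 4·R3
  [ 1  9/26  -3/26  -1/26  |  15/26 ]
  [ 0     1   -5/2   -5/6  |    -20 ]
  [ 0     0      1     -1  |      2 ]
  [ 0     0     -2    7/3  |     -3 ]
R4 ← R4 + 2·R3
  [ 1  9/26  -3/26  -1/26  |  15/26 ]
  [ 0     1   -5/2   -5/6  |    -20 ]
  [ 0     0      1     -1  |      2 ]
  [ 0     0      0    1/3  |      1 ]
R4 ← 3·R4
  [ 1  9/26  -3/26  -1/26  |  15/26 ]
  [ 0     1   -5/2   -5/6  |    -20 ]
  [ 0     0      1     -1  |      2 ]
  [ 0     0      0      1  |      3 ]
R3 ← R3 + R4
  [ 1  9/26  -3/26  -1/26  |  15/26 ]
  [ 0     1   -5/2   -5/6  |    -20 ]
  [ 0     0      1      0  |      5 ]
  [ 0     0      0      1  |      3 ]
R2 ← R2 + 5/6·R4
  [ 1  9/26  -3/26  -1/26  |  15/26 ]
  [ 0     1   -5/2      0  |  -35/2 ]
  [ 0     0      1      0  |      5 ]
  [ 0     0      0      1  |      3 ]
R1 ← R1 + 1/26·R4
  [ 1  9/26  -3/26  0  |   9/13 ]
  [ 0     1   -5/2  0  |  -35/2 ]
  [ 0     0      1  0  |      5 ]
  [ 0     0      0  1  |      3 ]
R2 ← R2 + 5/2·R3
  [ 1  9/26  -3/26  0  |  9/13 ]
  [ 0     1      0  0  |    -5 ]
  [ 0     0      1  0  |     5 ]
  [ 0     0      0  1  |     3 ]
R1 ← R1 + 3/26·R3
  [ 1  9/26  0  0  |  33/26 ]
  [ 0     1  0  0  |     -5 ]
  [ 0     0  1  0  |      5 ]
  [ 0     0  0  1  |      3 ]
R1 ← R1 − 9/26·R2
  [ 1  0  0  0  |   3 ]
  [ 0  1  0  0  |  -5 ]
  [ 0  0  1  0  |   5 ]
  [ 0  0  0  1  |   3 ]
Reading off the last column: a = 3, b = -5, c = 5, d = 3.

(3, -5, 5, 3)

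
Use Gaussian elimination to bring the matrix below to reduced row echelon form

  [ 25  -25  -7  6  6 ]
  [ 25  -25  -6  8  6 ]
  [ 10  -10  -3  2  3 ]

[[1, -1, 0, 4/5, 0], [0, 0, 1, 2, 0], [0, 0, 0, 0, 1]]

Multiply r1 by 1/25.
  [  1   -1  -7/25  6/25  6/25 ]
  [ 25  -25     -6     8     6 ]
  [ 10  -10     -3     2     3 ]
Subtract 25 times r1 from r2.
  [  1   -1  -7/25  6/25  6/25 ]
  [  0    0      1     2     0 ]
  [ 10  -10     -3     2     3 ]
Subtract 10 times r1 from r3.
  [ 1  -1  -7/25  6/25  6/25 ]
  [ 0   0      1     2     0 ]
  [ 0   0   -1/5  -2/5   3/5 ]
Add 1/5 times r2 to r3.
  [ 1  -1  -7/25  6/25  6/25 ]
  [ 0   0      1     2     0 ]
  [ 0   0      0     0   3/5 ]
Multiply r3 by 5/3.
  [ 1  -1  -7/25  6/25  6/25 ]
  [ 0   0      1     2     0 ]
  [ 0   0      0     0     1 ]
Subtract 6/25 times r3 from r1.
  [ 1  -1  -7/25  6/25  0 ]
  [ 0   0      1     2  0 ]
  [ 0   0      0     0  1 ]
Add 7/25 times r2 to r1.
  [ 1  -1  0  4/5  0 ]
  [ 0   0  1    2  0 ]
  [ 0   0  0    0  1 ]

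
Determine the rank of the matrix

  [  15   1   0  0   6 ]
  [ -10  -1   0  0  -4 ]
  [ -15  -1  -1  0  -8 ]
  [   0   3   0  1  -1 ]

ρ1 -> 1/15·ρ1
  [   1  1/15   0  0  2/5 ]
  [ -10    -1   0  0   -4 ]
  [ -15    -1  -1  0   -8 ]
  [   0     3   0  1   -1 ]
ρ2 -> ρ2 + 10·ρ1
  [   1  1/15   0  0  2/5 ]
  [   0  -1/3   0  0    0 ]
  [ -15    -1  -1  0   -8 ]
  [   0     3   0  1   -1 ]
ρ3 -> ρ3 + 15·ρ1
  [ 1  1/15   0  0  2/5 ]
  [ 0  -1/3   0  0    0 ]
  [ 0     0  -1  0   -2 ]
  [ 0     3   0  1   -1 ]
ρ2 -> -3·ρ2
  [ 1  1/15   0  0  2/5 ]
  [ 0     1   0  0    0 ]
  [ 0     0  -1  0   -2 ]
  [ 0     3   0  1   -1 ]
ρ4 -> ρ4 − 3·ρ2
  [ 1  1/15   0  0  2/5 ]
  [ 0     1   0  0    0 ]
  [ 0     0  -1  0   -2 ]
  [ 0     0   0  1   -1 ]
ρ3 -> -1·ρ3
  [ 1  1/15  0  0  2/5 ]
  [ 0     1  0  0    0 ]
  [ 0     0  1  0    2 ]
  [ 0     0  0  1   -1 ]
ρ1 -> ρ1 − 1/15·ρ2
  [ 1  0  0  0  2/5 ]
  [ 0  1  0  0    0 ]
  [ 0  0  1  0    2 ]
  [ 0  0  0  1   -1 ]
The reduced form has 4 nonzero rows.

rank = 4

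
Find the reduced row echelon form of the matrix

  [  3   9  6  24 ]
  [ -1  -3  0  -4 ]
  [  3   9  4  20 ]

ρ1 -> 1/3·ρ1
  [  1   3  2   8 ]
  [ -1  -3  0  -4 ]
  [  3   9  4  20 ]
ρ2 -> ρ2 + ρ1
  [ 1  3  2   8 ]
  [ 0  0  2   4 ]
  [ 3  9  4  20 ]
ρ3 -> ρ3 − 3·ρ1
  [ 1  3   2   8 ]
  [ 0  0   2   4 ]
  [ 0  0  -2  -4 ]
ρ2 -> 1/2·ρ2
  [ 1  3   2   8 ]
  [ 0  0   1   2 ]
  [ 0  0  -2  -4 ]
ρ3 -> ρ3 + 2·ρ2
  [ 1  3  2  8 ]
  [ 0  0  1  2 ]
  [ 0  0  0  0 ]
ρ1 -> ρ1 − 2·ρ2
  [ 1  3  0  4 ]
  [ 0  0  1  2 ]
  [ 0  0  0  0 ]

[[1, 3, 0, 4], [0, 0, 1, 2], [0, 0, 0, 0]]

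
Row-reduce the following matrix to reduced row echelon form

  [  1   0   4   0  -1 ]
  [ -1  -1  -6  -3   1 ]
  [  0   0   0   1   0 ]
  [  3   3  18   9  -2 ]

[[1, 0, 4, 0, 0], [0, 1, 2, 0, 0], [0, 0, 0, 1, 0], [0, 0, 0, 0, 1]]

Add R1 to R2.
Subtract 3 times R1 from R4.
Multiply R2 by -1.
Subtract 3 times R2 from R4.
Add R4 to R1.
Subtract 3 times R3 from R2.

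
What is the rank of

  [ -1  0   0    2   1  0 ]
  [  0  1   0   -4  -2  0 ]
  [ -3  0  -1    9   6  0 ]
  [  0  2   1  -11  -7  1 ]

Multiply R1 by -1.
  [  1  0   0   -2  -1  0 ]
  [  0  1   0   -4  -2  0 ]
  [ -3  0  -1    9   6  0 ]
  [  0  2   1  -11  -7  1 ]
Add 3 times R1 to R3.
  [ 1  0   0   -2  -1  0 ]
  [ 0  1   0   -4  -2  0 ]
  [ 0  0  -1    3   3  0 ]
  [ 0  2   1  -11  -7  1 ]
Subtract 2 times R2 from R4.
  [ 1  0   0  -2  -1  0 ]
  [ 0  1   0  -4  -2  0 ]
  [ 0  0  -1   3   3  0 ]
  [ 0  0   1  -3  -3  1 ]
Multiply R3 by -1.
  [ 1  0  0  -2  -1  0 ]
  [ 0  1  0  -4  -2  0 ]
  [ 0  0  1  -3  -3  0 ]
  [ 0  0  1  -3  -3  1 ]
Subtract R3 from R4.
  [ 1  0  0  -2  -1  0 ]
  [ 0  1  0  -4  -2  0 ]
  [ 0  0  1  -3  -3  0 ]
  [ 0  0  0   0   0  1 ]
The reduced form has 4 nonzero rows.

rank = 4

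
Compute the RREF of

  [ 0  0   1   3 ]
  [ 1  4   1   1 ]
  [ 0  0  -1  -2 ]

ρ1 <-> ρ2
  [ 1  4   1   1 ]
  [ 0  0   1   3 ]
  [ 0  0  -1  -2 ]
ρ3 -> ρ3 + ρ2
  [ 1  4  1  1 ]
  [ 0  0  1  3 ]
  [ 0  0  0  1 ]
ρ2 -> ρ2 − 3·ρ3
  [ 1  4  1  1 ]
  [ 0  0  1  0 ]
  [ 0  0  0  1 ]
ρ1 -> ρ1 − ρ3
  [ 1  4  1  0 ]
  [ 0  0  1  0 ]
  [ 0  0  0  1 ]
ρ1 -> ρ1 − ρ2
  [ 1  4  0  0 ]
  [ 0  0  1  0 ]
  [ 0  0  0  1 ]

[[1, 4, 0, 0], [0, 0, 1, 0], [0, 0, 0, 1]]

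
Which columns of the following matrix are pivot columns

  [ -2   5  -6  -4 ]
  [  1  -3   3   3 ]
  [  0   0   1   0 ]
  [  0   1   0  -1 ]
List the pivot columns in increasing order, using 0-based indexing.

R1 -> -1/2·R1
  [ 1  -5/2  3   2 ]
  [ 1    -3  3   3 ]
  [ 0     0  1   0 ]
  [ 0     1  0  -1 ]
R2 -> R2 − R1
  [ 1  -5/2  3   2 ]
  [ 0  -1/2  0   1 ]
  [ 0     0  1   0 ]
  [ 0     1  0  -1 ]
R2 -> -2·R2
  [ 1  -5/2  3   2 ]
  [ 0     1  0  -2 ]
  [ 0     0  1   0 ]
  [ 0     1  0  -1 ]
R4 -> R4 − R2
  [ 1  -5/2  3   2 ]
  [ 0     1  0  -2 ]
  [ 0     0  1   0 ]
  [ 0     0  0   1 ]
R2 -> R2 + 2·R4
  [ 1  -5/2  3  2 ]
  [ 0     1  0  0 ]
  [ 0     0  1  0 ]
  [ 0     0  0  1 ]
R1 -> R1 − 2·R4
  [ 1  -5/2  3  0 ]
  [ 0     1  0  0 ]
  [ 0     0  1  0 ]
  [ 0     0  0  1 ]
R1 -> R1 − 3·R3
  [ 1  -5/2  0  0 ]
  [ 0     1  0  0 ]
  [ 0     0  1  0 ]
  [ 0     0  0  1 ]
R1 -> R1 + 5/2·R2
  [ 1  0  0  0 ]
  [ 0  1  0  0 ]
  [ 0  0  1  0 ]
  [ 0  0  0  1 ]
Pivot columns are the columns containing a leading 1.

0, 1, 2, 3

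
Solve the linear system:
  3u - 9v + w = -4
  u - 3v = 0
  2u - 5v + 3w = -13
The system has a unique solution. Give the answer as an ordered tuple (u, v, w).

(-3, -1, -4)

Form the augmented matrix and row-reduce:
  [ 3  -9  1  |   -4 ]
  [ 1  -3  0  |    0 ]
  [ 2  -5  3  |  -13 ]
ρ1 → 1/3·ρ1
  [ 1  -3  1/3  |  -4/3 ]
  [ 1  -3    0  |     0 ]
  [ 2  -5    3  |   -13 ]
ρ2 → ρ2 − ρ1
  [ 1  -3   1/3  |  -4/3 ]
  [ 0   0  -1/3  |   4/3 ]
  [ 2  -5     3  |   -13 ]
ρ3 → ρ3 − 2·ρ1
  [ 1  -3   1/3  |   -4/3 ]
  [ 0   0  -1/3  |    4/3 ]
  [ 0   1   7/3  |  -31/3 ]
ρ2 <=> ρ3
  [ 1  -3   1/3  |   -4/3 ]
  [ 0   1   7/3  |  -31/3 ]
  [ 0   0  -1/3  |    4/3 ]
ρ3 → -3·ρ3
  [ 1  -3  1/3  |   -4/3 ]
  [ 0   1  7/3  |  -31/3 ]
  [ 0   0    1  |     -4 ]
ρ2 → ρ2 − 7/3·ρ3
  [ 1  -3  1/3  |  -4/3 ]
  [ 0   1    0  |    -1 ]
  [ 0   0    1  |    -4 ]
ρ1 → ρ1 − 1/3·ρ3
  [ 1  -3  0  |   0 ]
  [ 0   1  0  |  -1 ]
  [ 0   0  1  |  -4 ]
ρ1 → ρ1 + 3·ρ2
  [ 1  0  0  |  -3 ]
  [ 0  1  0  |  -1 ]
  [ 0  0  1  |  -4 ]
Reading off the last column: u = -3, v = -1, w = -4.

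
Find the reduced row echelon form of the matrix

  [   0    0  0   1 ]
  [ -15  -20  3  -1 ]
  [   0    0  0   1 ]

[[1, 4/3, -1/5, 0], [0, 0, 0, 1], [0, 0, 0, 0]]

r1 <-> r2
  [ -15  -20  3  -1 ]
  [   0    0  0   1 ]
  [   0    0  0   1 ]
r1 ← -1/15·r1
  [ 1  4/3  -1/5  1/15 ]
  [ 0    0     0     1 ]
  [ 0    0     0     1 ]
r3 ← r3 − r2
  [ 1  4/3  -1/5  1/15 ]
  [ 0    0     0     1 ]
  [ 0    0     0     0 ]
r1 ← r1 − 1/15·r2
  [ 1  4/3  -1/5  0 ]
  [ 0    0     0  1 ]
  [ 0    0     0  0 ]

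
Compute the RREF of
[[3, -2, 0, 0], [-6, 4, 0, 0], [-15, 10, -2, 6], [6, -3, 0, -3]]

[[1, 0, 0, -2], [0, 1, 0, -3], [0, 0, 1, -3], [0, 0, 0, 0]]

ρ1 -> 1/3·ρ1
  [   1  -2/3   0   0 ]
  [  -6     4   0   0 ]
  [ -15    10  -2   6 ]
  [   6    -3   0  -3 ]
ρ2 -> ρ2 + 6·ρ1
  [   1  -2/3   0   0 ]
  [   0     0   0   0 ]
  [ -15    10  -2   6 ]
  [   6    -3   0  -3 ]
ρ3 -> ρ3 + 15·ρ1
  [ 1  -2/3   0   0 ]
  [ 0     0   0   0 ]
  [ 0     0  -2   6 ]
  [ 6    -3   0  -3 ]
ρ4 -> ρ4 − 6·ρ1
  [ 1  -2/3   0   0 ]
  [ 0     0   0   0 ]
  [ 0     0  -2   6 ]
  [ 0     1   0  -3 ]
ρ2 ↔ ρ4
  [ 1  -2/3   0   0 ]
  [ 0     1   0  -3 ]
  [ 0     0  -2   6 ]
  [ 0     0   0   0 ]
ρ3 -> -1/2·ρ3
  [ 1  -2/3  0   0 ]
  [ 0     1  0  -3 ]
  [ 0     0  1  -3 ]
  [ 0     0  0   0 ]
ρ1 -> ρ1 + 2/3·ρ2
  [ 1  0  0  -2 ]
  [ 0  1  0  -3 ]
  [ 0  0  1  -3 ]
  [ 0  0  0   0 ]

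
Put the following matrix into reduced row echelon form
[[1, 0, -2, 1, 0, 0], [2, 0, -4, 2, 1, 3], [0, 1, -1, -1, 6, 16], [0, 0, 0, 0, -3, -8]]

Subtract 2 times R1 from R2.
  [ 1  0  -2   1   0   0 ]
  [ 0  0   0   0   1   3 ]
  [ 0  1  -1  -1   6  16 ]
  [ 0  0   0   0  -3  -8 ]
Swap R2 and R3.
  [ 1  0  -2   1   0   0 ]
  [ 0  1  -1  -1   6  16 ]
  [ 0  0   0   0   1   3 ]
  [ 0  0   0   0  -3  -8 ]
Add 3 times R3 to R4.
  [ 1  0  -2   1  0   0 ]
  [ 0  1  -1  -1  6  16 ]
  [ 0  0   0   0  1   3 ]
  [ 0  0   0   0  0   1 ]
Subtract 3 times R4 from R3.
  [ 1  0  -2   1  0   0 ]
  [ 0  1  -1  -1  6  16 ]
  [ 0  0   0   0  1   0 ]
  [ 0  0   0   0  0   1 ]
Subtract 16 times R4 from R2.
  [ 1  0  -2   1  0  0 ]
  [ 0  1  -1  -1  6  0 ]
  [ 0  0   0   0  1  0 ]
  [ 0  0   0   0  0  1 ]
Subtract 6 times R3 from R2.
  [ 1  0  -2   1  0  0 ]
  [ 0  1  -1  -1  0  0 ]
  [ 0  0   0   0  1  0 ]
  [ 0  0   0   0  0  1 ]

[[1, 0, -2, 1, 0, 0], [0, 1, -1, -1, 0, 0], [0, 0, 0, 0, 1, 0], [0, 0, 0, 0, 0, 1]]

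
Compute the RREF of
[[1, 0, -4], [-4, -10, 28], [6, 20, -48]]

r2 → r2 + 4·r1
r3 → r3 − 6·r1
r2 → -1/10·r2
r3 → r3 − 20·r2

[[1, 0, -4], [0, 1, -6/5], [0, 0, 0]]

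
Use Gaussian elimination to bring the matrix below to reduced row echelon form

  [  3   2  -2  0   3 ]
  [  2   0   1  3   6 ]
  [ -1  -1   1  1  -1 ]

ρ1 → 1/3·ρ1
  [  1  2/3  -2/3  0   1 ]
  [  2    0     1  3   6 ]
  [ -1   -1     1  1  -1 ]
ρ2 → ρ2 − 2·ρ1
  [  1   2/3  -2/3  0   1 ]
  [  0  -4/3   7/3  3   4 ]
  [ -1    -1     1  1  -1 ]
ρ3 → ρ3 + ρ1
  [ 1   2/3  -2/3  0  1 ]
  [ 0  -4/3   7/3  3  4 ]
  [ 0  -1/3   1/3  1  0 ]
ρ2 → -3/4·ρ2
  [ 1   2/3  -2/3     0   1 ]
  [ 0     1  -7/4  -9/4  -3 ]
  [ 0  -1/3   1/3     1   0 ]
ρ3 → ρ3 + 1/3·ρ2
  [ 1  2/3  -2/3     0   1 ]
  [ 0    1  -7/4  -9/4  -3 ]
  [ 0    0  -1/4   1/4  -1 ]
ρ3 → -4·ρ3
  [ 1  2/3  -2/3     0   1 ]
  [ 0    1  -7/4  -9/4  -3 ]
  [ 0    0     1    -1   4 ]
ρ2 → ρ2 + 7/4·ρ3
  [ 1  2/3  -2/3   0  1 ]
  [ 0    1     0  -4  4 ]
  [ 0    0     1  -1  4 ]
ρ1 → ρ1 + 2/3·ρ3
  [ 1  2/3  0  -2/3  11/3 ]
  [ 0    1  0    -4     4 ]
  [ 0    0  1    -1     4 ]
ρ1 → ρ1 − 2/3·ρ2
  [ 1  0  0   2  1 ]
  [ 0  1  0  -4  4 ]
  [ 0  0  1  -1  4 ]

[[1, 0, 0, 2, 1], [0, 1, 0, -4, 4], [0, 0, 1, -1, 4]]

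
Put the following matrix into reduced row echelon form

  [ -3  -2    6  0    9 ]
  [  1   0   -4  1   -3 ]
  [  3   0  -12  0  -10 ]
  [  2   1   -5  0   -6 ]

[[1, 0, -4, 0, 0], [0, 1, 3, 0, 0], [0, 0, 0, 1, 0], [0, 0, 0, 0, 1]]

ρ1 → -1/3·ρ1
  [ 1  2/3   -2  0   -3 ]
  [ 1    0   -4  1   -3 ]
  [ 3    0  -12  0  -10 ]
  [ 2    1   -5  0   -6 ]
ρ2 → ρ2 − ρ1
  [ 1   2/3   -2  0   -3 ]
  [ 0  -2/3   -2  1    0 ]
  [ 3     0  -12  0  -10 ]
  [ 2     1   -5  0   -6 ]
ρ3 → ρ3 − 3·ρ1
  [ 1   2/3  -2  0  -3 ]
  [ 0  -2/3  -2  1   0 ]
  [ 0    -2  -6  0  -1 ]
  [ 2     1  -5  0  -6 ]
ρ4 → ρ4 − 2·ρ1
  [ 1   2/3  -2  0  -3 ]
  [ 0  -2/3  -2  1   0 ]
  [ 0    -2  -6  0  -1 ]
  [ 0  -1/3  -1  0   0 ]
ρ2 → -3/2·ρ2
  [ 1   2/3  -2     0  -3 ]
  [ 0     1   3  -3/2   0 ]
  [ 0    -2  -6     0  -1 ]
  [ 0  -1/3  -1     0   0 ]
ρ3 → ρ3 + 2·ρ2
  [ 1   2/3  -2     0  -3 ]
  [ 0     1   3  -3/2   0 ]
  [ 0     0   0    -3  -1 ]
  [ 0  -1/3  -1     0   0 ]
ρ4 → ρ4 + 1/3·ρ2
  [ 1  2/3  -2     0  -3 ]
  [ 0    1   3  -3/2   0 ]
  [ 0    0   0    -3  -1 ]
  [ 0    0   0  -1/2   0 ]
ρ3 → -1/3·ρ3
  [ 1  2/3  -2     0   -3 ]
  [ 0    1   3  -3/2    0 ]
  [ 0    0   0     1  1/3 ]
  [ 0    0   0  -1/2    0 ]
ρ4 → ρ4 + 1/2·ρ3
  [ 1  2/3  -2     0   -3 ]
  [ 0    1   3  -3/2    0 ]
  [ 0    0   0     1  1/3 ]
  [ 0    0   0     0  1/6 ]
ρ4 → 6·ρ4
  [ 1  2/3  -2     0   -3 ]
  [ 0    1   3  -3/2    0 ]
  [ 0    0   0     1  1/3 ]
  [ 0    0   0     0    1 ]
ρ3 → ρ3 − 1/3·ρ4
  [ 1  2/3  -2     0  -3 ]
  [ 0    1   3  -3/2   0 ]
  [ 0    0   0     1   0 ]
  [ 0    0   0     0   1 ]
ρ1 → ρ1 + 3·ρ4
  [ 1  2/3  -2     0  0 ]
  [ 0    1   3  -3/2  0 ]
  [ 0    0   0     1  0 ]
  [ 0    0   0     0  1 ]
ρ2 → ρ2 + 3/2·ρ3
  [ 1  2/3  -2  0  0 ]
  [ 0    1   3  0  0 ]
  [ 0    0   0  1  0 ]
  [ 0    0   0  0  1 ]
ρ1 → ρ1 − 2/3·ρ2
  [ 1  0  -4  0  0 ]
  [ 0  1   3  0  0 ]
  [ 0  0   0  1  0 ]
  [ 0  0   0  0  1 ]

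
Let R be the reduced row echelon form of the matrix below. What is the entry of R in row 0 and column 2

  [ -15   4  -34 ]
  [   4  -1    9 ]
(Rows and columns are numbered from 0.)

2

Multiply r1 by -1/15.
  [ 1  -4/15  34/15 ]
  [ 4     -1      9 ]
Subtract 4 times r1 from r2.
  [ 1  -4/15  34/15 ]
  [ 0   1/15  -1/15 ]
Multiply r2 by 15.
  [ 1  -4/15  34/15 ]
  [ 0      1     -1 ]
Add 4/15 times r2 to r1.
  [ 1  0   2 ]
  [ 0  1  -1 ]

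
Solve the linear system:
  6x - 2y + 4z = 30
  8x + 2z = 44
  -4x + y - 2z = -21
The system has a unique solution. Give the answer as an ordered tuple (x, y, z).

Form the augmented matrix and row-reduce:
  [  6  -2   4  |   30 ]
  [  8   0   2  |   44 ]
  [ -4   1  -2  |  -21 ]
Multiply R1 by 1/6.
Subtract 8 times R1 from R2.
Add 4 times R1 to R3.
Multiply R2 by 3/8.
Add 1/3 times R2 to R3.
Multiply R3 by 4.
Add 5/4 times R3 to R2.
Subtract 2/3 times R3 from R1.
Add 1/3 times R2 to R1.
Reading off the last column: x = 6, y = -1, z = -2.

(6, -1, -2)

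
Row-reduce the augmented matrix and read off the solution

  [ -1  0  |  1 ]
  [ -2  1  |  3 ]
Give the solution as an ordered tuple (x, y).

(-1, 1)

Multiply r1 by -1.
  [  1  0  |  -1 ]
  [ -2  1  |   3 ]
Add 2 times r1 to r2.
  [ 1  0  |  -1 ]
  [ 0  1  |   1 ]
Reading off the last column: x = -1, y = 1.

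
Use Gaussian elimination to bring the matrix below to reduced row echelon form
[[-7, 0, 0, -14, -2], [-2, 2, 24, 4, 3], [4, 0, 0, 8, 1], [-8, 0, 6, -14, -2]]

R1 := -1/7·R1
  [  1  0   0    2  2/7 ]
  [ -2  2  24    4    3 ]
  [  4  0   0    8    1 ]
  [ -8  0   6  -14   -2 ]
R2 := R2 + 2·R1
  [  1  0   0    2   2/7 ]
  [  0  2  24    8  25/7 ]
  [  4  0   0    8     1 ]
  [ -8  0   6  -14    -2 ]
R3 := R3 − 4·R1
  [  1  0   0    2   2/7 ]
  [  0  2  24    8  25/7 ]
  [  0  0   0    0  -1/7 ]
  [ -8  0   6  -14    -2 ]
R4 := R4 + 8·R1
  [ 1  0   0  2   2/7 ]
  [ 0  2  24  8  25/7 ]
  [ 0  0   0  0  -1/7 ]
  [ 0  0   6  2   2/7 ]
R2 := 1/2·R2
  [ 1  0   0  2    2/7 ]
  [ 0  1  12  4  25/14 ]
  [ 0  0   0  0   -1/7 ]
  [ 0  0   6  2    2/7 ]
R3 ↔ R4
  [ 1  0   0  2    2/7 ]
  [ 0  1  12  4  25/14 ]
  [ 0  0   6  2    2/7 ]
  [ 0  0   0  0   -1/7 ]
R3 := 1/6·R3
  [ 1  0   0    2    2/7 ]
  [ 0  1  12    4  25/14 ]
  [ 0  0   1  1/3   1/21 ]
  [ 0  0   0    0   -1/7 ]
R4 := -7·R4
  [ 1  0   0    2    2/7 ]
  [ 0  1  12    4  25/14 ]
  [ 0  0   1  1/3   1/21 ]
  [ 0  0   0    0      1 ]
R3 := R3 − 1/21·R4
  [ 1  0   0    2    2/7 ]
  [ 0  1  12    4  25/14 ]
  [ 0  0   1  1/3      0 ]
  [ 0  0   0    0      1 ]
R2 := R2 − 25/14·R4
  [ 1  0   0    2  2/7 ]
  [ 0  1  12    4    0 ]
  [ 0  0   1  1/3    0 ]
  [ 0  0   0    0    1 ]
R1 := R1 − 2/7·R4
  [ 1  0   0    2  0 ]
  [ 0  1  12    4  0 ]
  [ 0  0   1  1/3  0 ]
  [ 0  0   0    0  1 ]
R2 := R2 − 12·R3
  [ 1  0  0    2  0 ]
  [ 0  1  0    0  0 ]
  [ 0  0  1  1/3  0 ]
  [ 0  0  0    0  1 ]

[[1, 0, 0, 2, 0], [0, 1, 0, 0, 0], [0, 0, 1, 1/3, 0], [0, 0, 0, 0, 1]]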